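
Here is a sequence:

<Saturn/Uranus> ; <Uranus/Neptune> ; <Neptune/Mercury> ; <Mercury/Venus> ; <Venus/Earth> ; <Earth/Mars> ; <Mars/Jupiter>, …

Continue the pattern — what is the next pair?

First planet: runs through the planets Mercury→Neptune; Saturn, Uranus, Neptune, Mercury, Venus, Earth, Mars → Jupiter.
Second planet: runs through the planets Mercury→Neptune; Uranus, Neptune, Mercury, Venus, Earth, Mars, Jupiter → Saturn.
Putting it together: <Jupiter/Saturn>.

<Jupiter/Saturn>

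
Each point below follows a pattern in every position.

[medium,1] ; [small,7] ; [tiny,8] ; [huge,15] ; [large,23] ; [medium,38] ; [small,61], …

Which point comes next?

Size: medium, small, tiny, huge, large, medium, small → tiny (repeats medium → small → tiny → huge → large).
Second part: each term is the sum of the two before it; 1, 7, 8, 15, 23, 38, 61 → 99.
So the next point is [tiny,99].

[tiny,99]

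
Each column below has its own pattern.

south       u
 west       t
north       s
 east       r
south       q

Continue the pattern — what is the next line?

Direction — repeats south → west → north → east: south, west, north, east, south → west.
Letter goes u, t, s, r, q → p (letters move back 1 place in the alphabet).
Combining the parts gives west  p.

west  p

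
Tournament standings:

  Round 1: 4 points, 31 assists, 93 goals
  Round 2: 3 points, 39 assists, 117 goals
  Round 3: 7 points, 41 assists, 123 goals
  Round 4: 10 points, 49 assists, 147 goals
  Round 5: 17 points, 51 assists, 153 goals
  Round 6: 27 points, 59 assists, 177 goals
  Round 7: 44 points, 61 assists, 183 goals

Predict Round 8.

71 points, 69 assists, 207 goals

Points goes 4, 3, 7, 10, 17, 27, 44 → 71 (each term is the sum of the two before it).
Assists goes 31, 39, 41, 49, 51, 59, 61 → 69 (alternating steps +8, +2, +8, +2, …).
Goals: always 3 × the assists, so 93, 117, 123, 147, 153, 177, 183 → 207.
So the next row is 71 points, 69 assists, 207 goals.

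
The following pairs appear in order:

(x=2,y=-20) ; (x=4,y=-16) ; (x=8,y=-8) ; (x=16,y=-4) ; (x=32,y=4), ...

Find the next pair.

X: ×2 each step, so 2, 4, 8, 16, 32 → 64.
Y — alternating steps +4, +8, +4, +8, …: -20, -16, -8, -4, 4 → 8.
So the next pair is (x=64,y=8).

(x=64,y=8)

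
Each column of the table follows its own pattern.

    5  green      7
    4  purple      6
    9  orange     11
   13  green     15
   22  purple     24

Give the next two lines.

35  orange  37; 57  green  59

First component: each term is the sum of the two before it, so 5, 4, 9, 13, 22 → 35 → 57.
Colour: green, purple, orange, green, purple → orange → green (repeats green → purple → orange).
Third component: 7, 6, 11, 15, 24 → 37 → 59 (always 2 more than the first component).
Putting the parts together: 35  orange  37 and then 57  green  59.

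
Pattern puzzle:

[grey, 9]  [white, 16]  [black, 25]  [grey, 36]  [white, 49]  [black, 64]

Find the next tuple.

Shade — repeats grey → white → black: grey, white, black, grey, white, black → grey.
Second entry — perfect squares: 3², 4², 5², …: 9, 16, 25, 36, 49, 64 → 81.
Combining the parts gives [grey, 81].

[grey, 81]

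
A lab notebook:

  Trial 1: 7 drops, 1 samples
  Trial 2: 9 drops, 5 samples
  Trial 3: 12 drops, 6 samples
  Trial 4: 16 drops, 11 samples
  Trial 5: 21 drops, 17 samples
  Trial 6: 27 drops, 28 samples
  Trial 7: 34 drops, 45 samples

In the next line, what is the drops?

42

Drops: differences are 2, 3, 4, … (increasing by 1 each time), so 7, 9, 12, 16, 21, 27, 34 → 42.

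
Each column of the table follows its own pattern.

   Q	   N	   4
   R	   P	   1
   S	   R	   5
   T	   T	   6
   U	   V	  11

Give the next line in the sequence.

V  X  17

For the first letter, letters move forward 1 place in the alphabet: Q, R, S, T, U → V.
Second letter goes N, P, R, T, V → X (letters move forward 2 places in the alphabet).
Third component: each term is the sum of the two before it; 4, 1, 5, 6, 11 → 17.
So the next line is V  X  17.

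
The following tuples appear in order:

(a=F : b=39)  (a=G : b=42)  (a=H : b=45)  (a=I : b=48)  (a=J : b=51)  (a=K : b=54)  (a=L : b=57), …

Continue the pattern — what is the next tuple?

A — letters move forward 1 place in the alphabet: F, G, H, I, J, K, L → M.
B: 39, 42, 45, 48, 51, 54, 57 → 60 (+3 each step).
So the next tuple is (a=M : b=60).

(a=M : b=60)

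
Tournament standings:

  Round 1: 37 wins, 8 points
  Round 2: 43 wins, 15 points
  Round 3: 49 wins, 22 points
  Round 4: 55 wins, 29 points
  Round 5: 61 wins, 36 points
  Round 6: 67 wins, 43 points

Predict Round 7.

Wins — +6 each step: 37, 43, 49, 55, 61, 67 → 73.
Points — +7 each step: 8, 15, 22, 29, 36, 43 → 50.
Putting it together: 73 wins, 50 points.

73 wins, 50 points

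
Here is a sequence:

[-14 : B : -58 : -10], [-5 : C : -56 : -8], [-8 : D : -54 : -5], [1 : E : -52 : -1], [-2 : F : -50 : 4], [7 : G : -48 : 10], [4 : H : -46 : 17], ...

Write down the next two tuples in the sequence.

First component: -14, -5, -8, 1, -2, 7, 4 → 13 → 10 (alternating steps +9, −3, +9, −3, …).
Letter: letters move forward 1 place in the alphabet; B, C, D, E, F, G, H → I → J.
For the third component, +2 each step: -58, -56, -54, -52, -50, -48, -46 → -44 → -42.
For the fourth component, differences are 2, 3, 4, … (increasing by 1 each time): -10, -8, -5, -1, 4, 10, 17 → 25 → 34.
So the next two tuples are [13 : I : -44 : 25] and [10 : J : -42 : 34].

[13 : I : -44 : 25], [10 : J : -42 : 34]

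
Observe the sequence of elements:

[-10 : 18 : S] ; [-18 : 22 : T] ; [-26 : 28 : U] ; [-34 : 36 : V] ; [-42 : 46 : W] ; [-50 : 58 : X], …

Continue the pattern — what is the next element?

First entry goes -10, -18, -26, -34, -42, -50 → -58 (−8 each step).
Second entry: differences are 4, 6, 8, … (increasing by 2 each time), so 18, 22, 28, 36, 46, 58 → 72.
Letter: letters move forward 1 place in the alphabet, so S, T, U, V, W, X → Y.
So the next element is [-58 : 72 : Y].

[-58 : 72 : Y]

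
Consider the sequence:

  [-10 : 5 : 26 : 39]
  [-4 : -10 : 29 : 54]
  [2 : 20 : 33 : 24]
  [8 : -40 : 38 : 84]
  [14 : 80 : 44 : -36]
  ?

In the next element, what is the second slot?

-160

For the second slot, ×(-2) each step: 5, -10, 20, -40, 80 → -160.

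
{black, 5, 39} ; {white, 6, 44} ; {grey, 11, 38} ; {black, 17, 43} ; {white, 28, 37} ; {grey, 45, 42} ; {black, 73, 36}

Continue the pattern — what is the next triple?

{white, 118, 41}

Shade: repeats black → white → grey; black, white, grey, black, white, grey, black → white.
Second part: each term is the sum of the two before it; 5, 6, 11, 17, 28, 45, 73 → 118.
Third part: alternating steps +5, −6, +5, −6, …; 39, 44, 38, 43, 37, 42, 36 → 41.
So the next triple is {white, 118, 41}.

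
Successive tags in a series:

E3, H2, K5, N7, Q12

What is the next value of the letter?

T

Letter: E, H, K, N, Q → T (letters move forward 3 places in the alphabet).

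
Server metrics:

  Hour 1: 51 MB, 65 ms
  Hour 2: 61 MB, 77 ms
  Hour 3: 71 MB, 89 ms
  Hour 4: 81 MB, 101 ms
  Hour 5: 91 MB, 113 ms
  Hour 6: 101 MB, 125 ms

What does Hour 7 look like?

For the MB, +10 each step: 51, 61, 71, 81, 91, 101 → 111.
Ms: +12 each step, so 65, 77, 89, 101, 113, 125 → 137.
So the next line is 111 MB, 137 ms.

111 MB, 137 ms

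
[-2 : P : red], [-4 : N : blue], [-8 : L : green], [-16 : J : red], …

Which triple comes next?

[-32 : H : blue]

For the first component, ×2 each step: -2, -4, -8, -16 → -32.
For the letter, letters move back 2 places in the alphabet: P, N, L, J → H.
Colour — repeats red → blue → green: red, blue, green, red → blue.
So the next triple is [-32 : H : blue].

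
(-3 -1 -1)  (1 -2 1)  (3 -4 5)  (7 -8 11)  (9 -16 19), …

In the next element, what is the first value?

First value: alternating steps +4, +2, +4, +2, …; -3, 1, 3, 7, 9 → 13.
For the second value, ×2 each step: -1, -2, -4, -8, -16 → -32.
For the third value, differences are 2, 4, 6, … (increasing by 2 each time): -1, 1, 5, 11, 19 → 29.

13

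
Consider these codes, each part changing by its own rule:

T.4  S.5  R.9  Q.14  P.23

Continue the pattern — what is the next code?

Letter goes T, S, R, Q, P → O (letters move back 1 place in the alphabet).
For the second component, each term is the sum of the two before it: 4, 5, 9, 14, 23 → 37.
Putting it together: O.37.

O.37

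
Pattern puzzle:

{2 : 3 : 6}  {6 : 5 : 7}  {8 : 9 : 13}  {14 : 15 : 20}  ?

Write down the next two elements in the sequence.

{22 : 23 : 33}, {36 : 33 : 53}

First coordinate goes 2, 6, 8, 14 → 22 → 36 (each term is the sum of the two before it).
Second coordinate: differences are 2, 4, 6, … (increasing by 2 each time), so 3, 5, 9, 15 → 23 → 33.
Third coordinate: each term is the sum of the two before it; 6, 7, 13, 20 → 33 → 53.
So the next two elements are {22 : 23 : 33} and {36 : 33 : 53}.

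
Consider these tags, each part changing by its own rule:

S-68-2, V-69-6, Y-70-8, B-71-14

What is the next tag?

Letter goes S, V, Y, B → E (letters move forward 3 places in the alphabet, wrapping Z→A).
Second component: 68, 69, 70, 71 → 72 (+1 each step).
Third component: each term is the sum of the two before it, so 2, 6, 8, 14 → 22.
Combining the parts gives E-72-22.

E-72-22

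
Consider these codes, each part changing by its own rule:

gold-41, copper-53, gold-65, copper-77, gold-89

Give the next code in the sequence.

copper-101

For the metal, alternates gold ↔ copper: gold, copper, gold, copper, gold → copper.
For the second component, +12 each step: 41, 53, 65, 77, 89 → 101.
So the next code is copper-101.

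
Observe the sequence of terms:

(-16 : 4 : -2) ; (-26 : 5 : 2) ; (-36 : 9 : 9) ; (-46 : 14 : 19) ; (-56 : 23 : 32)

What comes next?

First coordinate — −10 each step: -16, -26, -36, -46, -56 → -66.
For the second coordinate, each term is the sum of the two before it: 4, 5, 9, 14, 23 → 37.
Third coordinate: differences are 4, 7, 10, … (increasing by 3 each time), so -2, 2, 9, 19, 32 → 48.
Putting it together: (-66 : 37 : 48).

(-66 : 37 : 48)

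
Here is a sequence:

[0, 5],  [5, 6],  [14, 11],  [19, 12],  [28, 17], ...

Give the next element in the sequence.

For the first entry, alternating steps +5, +9, +5, +9, …: 0, 5, 14, 19, 28 → 33.
Second entry: alternating steps +1, +5, +1, +5, …; 5, 6, 11, 12, 17 → 18.
So the next element is [33, 18].

[33, 18]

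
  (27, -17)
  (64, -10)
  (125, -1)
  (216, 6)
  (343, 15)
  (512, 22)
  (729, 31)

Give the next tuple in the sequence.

(1000, 38)

For the first entry, perfect cubes: 3³, 4³, 5³, …: 27, 64, 125, 216, 343, 512, 729 → 1000.
Second entry: alternating steps +7, +9, +7, +9, …; -17, -10, -1, 6, 15, 22, 31 → 38.
So the next tuple is (1000, 38).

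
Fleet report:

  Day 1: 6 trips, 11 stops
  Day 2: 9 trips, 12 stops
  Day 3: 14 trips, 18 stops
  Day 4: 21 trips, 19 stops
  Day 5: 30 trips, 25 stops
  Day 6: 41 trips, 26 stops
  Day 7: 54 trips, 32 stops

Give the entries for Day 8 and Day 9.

69 trips, 33 stops; 86 trips, 39 stops

Trips: differences are 3, 5, 7, … (increasing by 2 each time); 6, 9, 14, 21, 30, 41, 54 → 69 → 86.
Stops: alternating steps +1, +6, +1, +6, …, so 11, 12, 18, 19, 25, 26, 32 → 33 → 39.
So the next two lines are 69 trips, 33 stops and 86 trips, 39 stops.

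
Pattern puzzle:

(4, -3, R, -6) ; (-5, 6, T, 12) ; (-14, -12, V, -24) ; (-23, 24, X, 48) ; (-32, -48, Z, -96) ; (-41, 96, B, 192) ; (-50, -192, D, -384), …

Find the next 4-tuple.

(-59, 384, F, 768)

First part — −9 each step: 4, -5, -14, -23, -32, -41, -50 → -59.
Second part — ×(-2) each step: -3, 6, -12, 24, -48, 96, -192 → 384.
Letter: R, T, V, X, Z, B, D → F (letters move forward 2 places in the alphabet, wrapping Z→A).
Fourth part: always 2 × the second part; -6, 12, -24, 48, -96, 192, -384 → 768.
Putting it together: (-59, 384, F, 768).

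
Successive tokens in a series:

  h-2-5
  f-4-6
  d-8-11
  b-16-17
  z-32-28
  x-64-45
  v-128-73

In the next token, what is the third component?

Third component: each term is the sum of the two before it; 5, 6, 11, 17, 28, 45, 73 → 118.

118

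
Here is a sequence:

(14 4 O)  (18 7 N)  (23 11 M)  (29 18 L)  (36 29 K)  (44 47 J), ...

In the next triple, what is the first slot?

For the first slot, differences are 4, 5, 6, … (increasing by 1 each time): 14, 18, 23, 29, 36, 44 → 53.

53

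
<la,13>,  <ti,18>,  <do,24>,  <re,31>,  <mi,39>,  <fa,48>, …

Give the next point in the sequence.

Note: la, ti, do, re, mi, fa → sol (runs through the solfège scale do→ti).
For the second value, differences are 5, 6, 7, … (increasing by 1 each time): 13, 18, 24, 31, 39, 48 → 58.
Combining the parts gives <sol,58>.

<sol,58>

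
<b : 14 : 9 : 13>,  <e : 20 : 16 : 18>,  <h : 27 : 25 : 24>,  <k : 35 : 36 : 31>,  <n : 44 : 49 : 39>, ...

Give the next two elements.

Letter: letters move forward 3 places in the alphabet; b, e, h, k, n → q → t.
Second entry: differences are 6, 7, 8, … (increasing by 1 each time); 14, 20, 27, 35, 44 → 54 → 65.
Third entry — perfect squares: 3², 4², 5², …: 9, 16, 25, 36, 49 → 64 → 81.
For the fourth entry, differences are 5, 6, 7, … (increasing by 1 each time): 13, 18, 24, 31, 39 → 48 → 58.
So the next two elements are <q : 54 : 64 : 48> and <t : 65 : 81 : 58>.

<q : 54 : 64 : 48>, <t : 65 : 81 : 58>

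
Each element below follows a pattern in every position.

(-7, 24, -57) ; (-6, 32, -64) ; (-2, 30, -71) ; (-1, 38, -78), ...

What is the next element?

First value — alternating steps +1, +4, +1, +4, …: -7, -6, -2, -1 → 3.
Second value goes 24, 32, 30, 38 → 36 (alternating steps +8, −2, +8, −2, …).
Third value — −7 each step: -57, -64, -71, -78 → -85.
Putting it together: (3, 36, -85).

(3, 36, -85)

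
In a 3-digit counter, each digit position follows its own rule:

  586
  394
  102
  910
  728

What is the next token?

536

First digit: −2 each step, mod 10, so 5, 3, 1, 9, 7 → 5.
For the second digit, +1 each step, mod 10: 8, 9, 0, 1, 2 → 3.
For the third digit, −2 each step, mod 10: 6, 4, 2, 0, 8 → 6.
Putting it together: 536.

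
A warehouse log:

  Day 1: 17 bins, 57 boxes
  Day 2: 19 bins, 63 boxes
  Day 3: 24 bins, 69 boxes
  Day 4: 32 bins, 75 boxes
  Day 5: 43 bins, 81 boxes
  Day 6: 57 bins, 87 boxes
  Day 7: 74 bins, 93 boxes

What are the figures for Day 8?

Bins: 17, 19, 24, 32, 43, 57, 74 → 94 (differences are 2, 5, 8, … (increasing by 3 each time)).
Boxes: 57, 63, 69, 75, 81, 87, 93 → 99 (+6 each step).
Putting it together: 94 bins, 99 boxes.

94 bins, 99 boxes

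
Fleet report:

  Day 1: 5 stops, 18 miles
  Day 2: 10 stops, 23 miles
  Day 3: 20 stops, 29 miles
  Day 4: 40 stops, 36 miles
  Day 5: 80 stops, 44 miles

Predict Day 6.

Stops: ×2 each step, so 5, 10, 20, 40, 80 → 160.
Miles: differences are 5, 6, 7, … (increasing by 1 each time), so 18, 23, 29, 36, 44 → 53.
Putting it together: 160 stops, 53 miles.

160 stops, 53 miles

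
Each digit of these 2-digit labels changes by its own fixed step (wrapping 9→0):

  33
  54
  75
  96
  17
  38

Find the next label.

59

For the first digit, +2 each step, mod 10: 3, 5, 7, 9, 1, 3 → 5.
Second digit: +1 each step, mod 10; 3, 4, 5, 6, 7, 8 → 9.
So the next label is 59.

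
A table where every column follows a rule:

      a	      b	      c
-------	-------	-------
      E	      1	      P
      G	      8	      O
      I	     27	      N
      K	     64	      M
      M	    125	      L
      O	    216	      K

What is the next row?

Column a: letters move forward 2 places in the alphabet, so E, G, I, K, M, O → Q.
For the column b, perfect cubes: 1³, 2³, 3³, …: 1, 8, 27, 64, 125, 216 → 343.
For the column c, letters move back 1 place in the alphabet: P, O, N, M, L, K → J.
So the next row is Q  343  J.

Q  343  J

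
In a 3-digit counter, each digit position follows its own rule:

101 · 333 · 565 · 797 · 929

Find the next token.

First digit: +2 each step, mod 10, so 1, 3, 5, 7, 9 → 1.
Second digit — +3 each step, mod 10: 0, 3, 6, 9, 2 → 5.
Third digit goes 1, 3, 5, 7, 9 → 1 (+2 each step, mod 10).
So the next token is 151.

151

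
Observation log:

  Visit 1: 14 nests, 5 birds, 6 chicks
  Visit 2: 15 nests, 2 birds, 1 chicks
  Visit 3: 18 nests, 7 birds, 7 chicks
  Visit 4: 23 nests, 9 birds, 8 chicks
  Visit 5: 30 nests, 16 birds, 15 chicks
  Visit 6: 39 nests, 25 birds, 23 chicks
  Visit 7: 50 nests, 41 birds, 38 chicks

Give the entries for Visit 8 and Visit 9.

Nests: 14, 15, 18, 23, 30, 39, 50 → 63 → 78 (differences are 1, 3, 5, … (increasing by 2 each time)).
Birds: 5, 2, 7, 9, 16, 25, 41 → 66 → 107 (each term is the sum of the two before it).
Chicks — each term is the sum of the two before it: 6, 1, 7, 8, 15, 23, 38 → 61 → 99.
So the next two records are 63 nests, 66 birds, 61 chicks and 78 nests, 107 birds, 99 chicks.

63 nests, 66 birds, 61 chicks; 78 nests, 107 birds, 99 chicks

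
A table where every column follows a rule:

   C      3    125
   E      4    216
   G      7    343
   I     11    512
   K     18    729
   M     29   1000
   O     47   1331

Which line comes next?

Q  76  1728

Letter goes C, E, G, I, K, M, O → Q (letters move forward 2 places in the alphabet).
Second component — each term is the sum of the two before it: 3, 4, 7, 11, 18, 29, 47 → 76.
For the third component, perfect cubes: 5³, 6³, 7³, …: 125, 216, 343, 512, 729, 1000, 1331 → 1728.
Putting it together: Q  76  1728.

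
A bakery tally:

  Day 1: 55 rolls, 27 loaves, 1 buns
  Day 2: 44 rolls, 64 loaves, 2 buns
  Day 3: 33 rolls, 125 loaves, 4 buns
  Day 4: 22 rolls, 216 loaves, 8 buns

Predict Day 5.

11 rolls, 343 loaves, 16 buns

Rolls — −11 each step: 55, 44, 33, 22 → 11.
For the loaves, perfect cubes: 3³, 4³, 5³, …: 27, 64, 125, 216 → 343.
Buns goes 1, 2, 4, 8 → 16 (×2 each step).
So the next record is 11 rolls, 343 loaves, 16 buns.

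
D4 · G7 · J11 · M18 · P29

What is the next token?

S47

Letter: D, G, J, M, P → S (letters move forward 3 places in the alphabet).
Second component: 4, 7, 11, 18, 29 → 47 (each term is the sum of the two before it).
So the next token is S47.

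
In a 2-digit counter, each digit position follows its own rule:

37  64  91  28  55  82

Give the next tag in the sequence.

19

First digit: +3 each step, mod 10, so 3, 6, 9, 2, 5, 8 → 1.
Second digit — −3 each step, mod 10: 7, 4, 1, 8, 5, 2 → 9.
So the next tag is 19.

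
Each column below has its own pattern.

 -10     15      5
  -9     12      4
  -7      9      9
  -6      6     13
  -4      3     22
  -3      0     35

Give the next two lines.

First component: -10, -9, -7, -6, -4, -3 → -1 → 0 (alternating steps +1, +2, +1, +2, …).
For the second component, −3 each step: 15, 12, 9, 6, 3, 0 → -3 → -6.
Third component: each term is the sum of the two before it, so 5, 4, 9, 13, 22, 35 → 57 → 92.
So the next two lines are -1  -3  57 and 0  -6  92.

-1  -3  57; 0  -6  92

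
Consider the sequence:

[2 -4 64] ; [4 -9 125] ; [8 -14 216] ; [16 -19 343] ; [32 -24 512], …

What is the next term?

First entry: ×2 each step; 2, 4, 8, 16, 32 → 64.
Second entry goes -4, -9, -14, -19, -24 → -29 (−5 each step).
Third entry: 64, 125, 216, 343, 512 → 729 (perfect cubes: 4³, 5³, 6³, …).
So the next term is [64 -29 729].

[64 -29 729]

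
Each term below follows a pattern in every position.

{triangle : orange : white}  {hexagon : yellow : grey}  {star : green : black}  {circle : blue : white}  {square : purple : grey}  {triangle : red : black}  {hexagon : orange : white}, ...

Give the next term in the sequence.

{star : yellow : grey}

Shape: repeats triangle → hexagon → star → circle → square; triangle, hexagon, star, circle, square, triangle, hexagon → star.
Colour: orange, yellow, green, blue, purple, red, orange → yellow (repeats orange → yellow → green → blue → purple → red).
Shade: repeats white → grey → black, so white, grey, black, white, grey, black, white → grey.
So the next term is {star : yellow : grey}.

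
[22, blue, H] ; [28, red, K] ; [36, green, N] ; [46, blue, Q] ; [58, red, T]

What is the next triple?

[72, green, W]

For the first value, differences are 6, 8, 10, … (increasing by 2 each time): 22, 28, 36, 46, 58 → 72.
Colour: repeats blue → red → green; blue, red, green, blue, red → green.
Letter — letters move forward 3 places in the alphabet: H, K, N, Q, T → W.
So the next triple is [72, green, W].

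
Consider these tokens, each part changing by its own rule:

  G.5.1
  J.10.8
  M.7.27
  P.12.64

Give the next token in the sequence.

S.9.125

Letter: letters move forward 3 places in the alphabet, so G, J, M, P → S.
Second component: alternating steps +5, −3, +5, −3, …, so 5, 10, 7, 12 → 9.
Third component: perfect cubes: 1³, 2³, 3³, …, so 1, 8, 27, 64 → 125.
Combining the parts gives S.9.125.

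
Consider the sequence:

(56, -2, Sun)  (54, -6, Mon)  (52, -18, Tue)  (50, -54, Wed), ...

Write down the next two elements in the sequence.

(48, -162, Thu), (46, -486, Fri)

First value goes 56, 54, 52, 50 → 48 → 46 (−2 each step).
Second value — ×3 each step: -2, -6, -18, -54 → -162 → -486.
For the day, runs through the weekdays Mon→Sun: Sun, Mon, Tue, Wed → Thu → Fri.
So the next two elements are (48, -162, Thu) and (46, -486, Fri).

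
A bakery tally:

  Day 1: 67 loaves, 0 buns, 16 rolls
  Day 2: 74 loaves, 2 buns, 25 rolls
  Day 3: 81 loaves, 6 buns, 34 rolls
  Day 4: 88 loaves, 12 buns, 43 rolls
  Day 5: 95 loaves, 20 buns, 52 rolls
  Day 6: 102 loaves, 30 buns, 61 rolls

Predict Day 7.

109 loaves, 42 buns, 70 rolls

Loaves: 67, 74, 81, 88, 95, 102 → 109 (+7 each step).
Buns: differences are 2, 4, 6, … (increasing by 2 each time), so 0, 2, 6, 12, 20, 30 → 42.
Rolls goes 16, 25, 34, 43, 52, 61 → 70 (+9 each step).
Combining the parts gives 109 loaves, 42 buns, 70 rolls.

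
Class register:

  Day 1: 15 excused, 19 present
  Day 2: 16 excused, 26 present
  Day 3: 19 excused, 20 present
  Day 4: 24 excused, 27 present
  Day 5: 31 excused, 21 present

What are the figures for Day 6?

Excused: differences are 1, 3, 5, … (increasing by 2 each time); 15, 16, 19, 24, 31 → 40.
Present: 19, 26, 20, 27, 21 → 28 (alternating steps +7, −6, +7, −6, …).
Putting it together: 40 excused, 28 present.

40 excused, 28 present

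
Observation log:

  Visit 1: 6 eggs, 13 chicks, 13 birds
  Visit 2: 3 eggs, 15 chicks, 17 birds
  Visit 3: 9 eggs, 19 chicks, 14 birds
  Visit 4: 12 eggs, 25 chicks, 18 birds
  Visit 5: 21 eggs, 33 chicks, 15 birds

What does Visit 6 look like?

Eggs goes 6, 3, 9, 12, 21 → 33 (each term is the sum of the two before it).
Chicks: 13, 15, 19, 25, 33 → 43 (differences are 2, 4, 6, … (increasing by 2 each time)).
Birds: 13, 17, 14, 18, 15 → 19 (alternating steps +4, −3, +4, −3, …).
Combining the parts gives 33 eggs, 43 chicks, 19 birds.

33 eggs, 43 chicks, 19 birds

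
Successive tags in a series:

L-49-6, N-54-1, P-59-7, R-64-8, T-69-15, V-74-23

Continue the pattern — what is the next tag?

X-79-38

Letter: L, N, P, R, T, V → X (letters move forward 2 places in the alphabet).
Second component goes 49, 54, 59, 64, 69, 74 → 79 (+5 each step).
Third component goes 6, 1, 7, 8, 15, 23 → 38 (each term is the sum of the two before it).
Combining the parts gives X-79-38.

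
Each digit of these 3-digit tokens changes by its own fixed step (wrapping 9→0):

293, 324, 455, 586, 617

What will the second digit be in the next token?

4

Second digit: 9, 2, 5, 8, 1 → 4 (+3 each step, mod 10).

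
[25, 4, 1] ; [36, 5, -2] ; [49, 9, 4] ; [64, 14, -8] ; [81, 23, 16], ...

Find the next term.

First value: perfect squares: 5², 6², 7², …, so 25, 36, 49, 64, 81 → 100.
Second value goes 4, 5, 9, 14, 23 → 37 (each term is the sum of the two before it).
Third value: ×(-2) each step, so 1, -2, 4, -8, 16 → -32.
So the next term is [100, 37, -32].

[100, 37, -32]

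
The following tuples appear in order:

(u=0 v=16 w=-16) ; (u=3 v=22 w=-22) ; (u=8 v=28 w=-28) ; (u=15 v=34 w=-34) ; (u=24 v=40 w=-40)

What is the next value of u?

U: 0, 3, 8, 15, 24 → 35 (differences are 3, 5, 7, … (increasing by 2 each time)).

35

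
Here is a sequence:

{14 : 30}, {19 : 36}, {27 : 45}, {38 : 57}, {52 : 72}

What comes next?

{69 : 90}

First value: differences are 5, 8, 11, … (increasing by 3 each time); 14, 19, 27, 38, 52 → 69.
Second value: 30, 36, 45, 57, 72 → 90 (differences are 6, 9, 12, … (increasing by 3 each time)).
So the next point is {69 : 90}.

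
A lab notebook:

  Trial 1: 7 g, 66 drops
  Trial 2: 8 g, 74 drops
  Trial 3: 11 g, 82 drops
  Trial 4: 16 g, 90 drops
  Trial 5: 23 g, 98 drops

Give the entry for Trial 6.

G: 7, 8, 11, 16, 23 → 32 (differences are 1, 3, 5, … (increasing by 2 each time)).
Drops goes 66, 74, 82, 90, 98 → 106 (+8 each step).
Putting it together: 32 g, 106 drops.

32 g, 106 drops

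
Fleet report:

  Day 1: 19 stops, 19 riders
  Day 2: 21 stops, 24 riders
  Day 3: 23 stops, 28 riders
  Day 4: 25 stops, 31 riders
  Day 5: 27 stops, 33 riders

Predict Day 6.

29 stops, 34 riders

Stops: 19, 21, 23, 25, 27 → 29 (+2 each step).
For the riders, differences are 5, 4, 3, … (decreasing by 1 each time): 19, 24, 28, 31, 33 → 34.
So the next row is 29 stops, 34 riders.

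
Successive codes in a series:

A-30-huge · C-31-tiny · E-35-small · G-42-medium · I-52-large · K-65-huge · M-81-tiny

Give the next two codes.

O-100-small then Q-122-medium

For the letter, letters move forward 2 places in the alphabet: A, C, E, G, I, K, M → O → Q.
Second component: differences are 1, 4, 7, … (increasing by 3 each time); 30, 31, 35, 42, 52, 65, 81 → 100 → 122.
Size — repeats huge → tiny → small → medium → large: huge, tiny, small, medium, large, huge, tiny → small → medium.
So the next two codes are O-100-small and Q-122-medium.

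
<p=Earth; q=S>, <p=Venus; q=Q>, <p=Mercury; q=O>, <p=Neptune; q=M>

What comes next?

P: Earth, Venus, Mercury, Neptune → Uranus (runs backward through the planets Mercury→Neptune).
For the q, letters move back 2 places in the alphabet: S, Q, O, M → K.
Putting it together: <p=Uranus; q=K>.

<p=Uranus; q=K>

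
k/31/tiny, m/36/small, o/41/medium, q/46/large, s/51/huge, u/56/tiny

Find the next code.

w/61/small

Letter: letters move forward 2 places in the alphabet, so k, m, o, q, s, u → w.
Second component: +5 each step; 31, 36, 41, 46, 51, 56 → 61.
Size goes tiny, small, medium, large, huge, tiny → small (repeats tiny → small → medium → large → huge).
So the next code is w/61/small.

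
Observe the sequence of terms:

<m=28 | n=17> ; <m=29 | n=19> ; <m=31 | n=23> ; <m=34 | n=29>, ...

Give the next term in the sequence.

<m=38 | n=37>

M: 28, 29, 31, 34 → 38 (differences are 1, 2, 3, … (increasing by 1 each time)).
N goes 17, 19, 23, 29 → 37 (differences are 2, 4, 6, … (increasing by 2 each time)).
Combining the parts gives <m=38 | n=37>.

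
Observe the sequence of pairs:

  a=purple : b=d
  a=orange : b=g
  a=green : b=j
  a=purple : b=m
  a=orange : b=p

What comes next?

a=green : b=s

A — repeats purple → orange → green: purple, orange, green, purple, orange → green.
B: letters move forward 3 places in the alphabet, so d, g, j, m, p → s.
Combining the parts gives a=green : b=s.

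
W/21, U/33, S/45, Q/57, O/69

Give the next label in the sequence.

Letter: letters move back 2 places in the alphabet; W, U, S, Q, O → M.
Second component goes 21, 33, 45, 57, 69 → 81 (+12 each step).
Putting it together: M/81.

M/81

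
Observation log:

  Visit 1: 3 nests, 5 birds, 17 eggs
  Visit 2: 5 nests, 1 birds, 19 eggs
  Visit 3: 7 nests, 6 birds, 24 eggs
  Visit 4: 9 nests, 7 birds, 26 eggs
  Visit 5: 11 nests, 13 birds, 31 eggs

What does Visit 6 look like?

Nests: +2 each step; 3, 5, 7, 9, 11 → 13.
Birds — each term is the sum of the two before it: 5, 1, 6, 7, 13 → 20.
Eggs: alternating steps +2, +5, +2, +5, …, so 17, 19, 24, 26, 31 → 33.
Putting it together: 13 nests, 20 birds, 33 eggs.

13 nests, 20 birds, 33 eggs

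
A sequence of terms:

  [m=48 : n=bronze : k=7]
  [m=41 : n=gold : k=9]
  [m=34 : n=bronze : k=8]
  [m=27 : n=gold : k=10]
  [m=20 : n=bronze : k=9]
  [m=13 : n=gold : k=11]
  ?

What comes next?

M: −7 each step, so 48, 41, 34, 27, 20, 13 → 6.
N: bronze, gold, bronze, gold, bronze, gold → bronze (alternates bronze ↔ gold).
For the k, alternating steps +2, −1, +2, −1, …: 7, 9, 8, 10, 9, 11 → 10.
Putting it together: [m=6 : n=bronze : k=10].

[m=6 : n=bronze : k=10]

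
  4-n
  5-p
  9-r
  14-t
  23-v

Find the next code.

37-x

First component — each term is the sum of the two before it: 4, 5, 9, 14, 23 → 37.
Letter — letters move forward 2 places in the alphabet: n, p, r, t, v → x.
Putting it together: 37-x.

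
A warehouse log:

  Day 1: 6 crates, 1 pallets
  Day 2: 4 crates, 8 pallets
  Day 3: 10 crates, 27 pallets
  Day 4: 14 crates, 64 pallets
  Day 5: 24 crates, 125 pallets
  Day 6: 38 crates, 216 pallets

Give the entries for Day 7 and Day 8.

Crates goes 6, 4, 10, 14, 24, 38 → 62 → 100 (each term is the sum of the two before it).
Pallets: perfect cubes: 1³, 2³, 3³, …, so 1, 8, 27, 64, 125, 216 → 343 → 512.
Putting the parts together: 62 crates, 343 pallets and then 100 crates, 512 pallets.

62 crates, 343 pallets; 100 crates, 512 pallets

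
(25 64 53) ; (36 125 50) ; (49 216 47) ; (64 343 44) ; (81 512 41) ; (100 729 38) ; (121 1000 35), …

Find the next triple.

First slot: 25, 36, 49, 64, 81, 100, 121 → 144 (perfect squares: 5², 6², 7², …).
For the second slot, perfect cubes: 4³, 5³, 6³, …: 64, 125, 216, 343, 512, 729, 1000 → 1331.
Third slot: −3 each step, so 53, 50, 47, 44, 41, 38, 35 → 32.
So the next triple is (144 1331 32).

(144 1331 32)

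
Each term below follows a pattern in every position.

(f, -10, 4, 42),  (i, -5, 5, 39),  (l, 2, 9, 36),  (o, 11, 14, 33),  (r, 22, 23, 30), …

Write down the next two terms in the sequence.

(u, 35, 37, 27), (x, 50, 60, 24)

Letter — letters move forward 3 places in the alphabet: f, i, l, o, r → u → x.
Second part: differences are 5, 7, 9, … (increasing by 2 each time); -10, -5, 2, 11, 22 → 35 → 50.
Third part — each term is the sum of the two before it: 4, 5, 9, 14, 23 → 37 → 60.
Fourth part: 42, 39, 36, 33, 30 → 27 → 24 (−3 each step).
Putting the parts together: (u, 35, 37, 27) and then (x, 50, 60, 24).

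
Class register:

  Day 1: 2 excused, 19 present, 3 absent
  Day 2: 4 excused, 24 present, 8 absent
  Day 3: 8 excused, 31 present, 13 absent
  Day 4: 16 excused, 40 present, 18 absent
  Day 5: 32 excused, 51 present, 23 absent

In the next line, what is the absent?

28

Absent — +5 each step: 3, 8, 13, 18, 23 → 28.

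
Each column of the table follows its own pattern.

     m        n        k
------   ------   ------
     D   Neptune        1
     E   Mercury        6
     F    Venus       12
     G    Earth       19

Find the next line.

H  Mars  27

For the column m, letters move forward 1 place in the alphabet: D, E, F, G → H.
Column n: runs through the planets Mercury→Neptune; Neptune, Mercury, Venus, Earth → Mars.
Column k — differences are 5, 6, 7, … (increasing by 1 each time): 1, 6, 12, 19 → 27.
Putting it together: H  Mars  27.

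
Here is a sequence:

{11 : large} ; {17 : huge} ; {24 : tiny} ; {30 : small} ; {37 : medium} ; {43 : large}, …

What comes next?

First slot: 11, 17, 24, 30, 37, 43 → 50 (alternating steps +6, +7, +6, +7, …).
Size — repeats large → huge → tiny → small → medium: large, huge, tiny, small, medium, large → huge.
Combining the parts gives {50 : huge}.

{50 : huge}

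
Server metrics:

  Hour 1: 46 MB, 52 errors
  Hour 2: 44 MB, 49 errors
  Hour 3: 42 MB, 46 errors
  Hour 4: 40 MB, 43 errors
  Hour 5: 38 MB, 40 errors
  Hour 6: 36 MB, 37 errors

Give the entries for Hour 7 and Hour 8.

34 MB, 34 errors; 32 MB, 31 errors

MB goes 46, 44, 42, 40, 38, 36 → 34 → 32 (−2 each step).
For the errors, −3 each step: 52, 49, 46, 43, 40, 37 → 34 → 31.
Putting the parts together: 34 MB, 34 errors and then 32 MB, 31 errors.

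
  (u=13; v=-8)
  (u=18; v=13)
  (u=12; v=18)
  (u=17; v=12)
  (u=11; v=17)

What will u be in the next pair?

16

U: 13, 18, 12, 17, 11 → 16 (alternating steps +5, −6, +5, −6, …).
V: always the previous value of the u, so -8, 13, 18, 12, 17 → 11.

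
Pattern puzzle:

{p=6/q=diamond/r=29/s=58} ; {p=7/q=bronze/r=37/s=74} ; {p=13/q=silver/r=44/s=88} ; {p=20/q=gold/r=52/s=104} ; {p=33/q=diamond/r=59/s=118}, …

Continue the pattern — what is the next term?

{p=53/q=bronze/r=67/s=134}

For the p, each term is the sum of the two before it: 6, 7, 13, 20, 33 → 53.
Q — repeats diamond → bronze → silver → gold: diamond, bronze, silver, gold, diamond → bronze.
R goes 29, 37, 44, 52, 59 → 67 (alternating steps +8, +7, +8, +7, …).
S — always 2 × the r: 58, 74, 88, 104, 118 → 134.
Combining the parts gives {p=53/q=bronze/r=67/s=134}.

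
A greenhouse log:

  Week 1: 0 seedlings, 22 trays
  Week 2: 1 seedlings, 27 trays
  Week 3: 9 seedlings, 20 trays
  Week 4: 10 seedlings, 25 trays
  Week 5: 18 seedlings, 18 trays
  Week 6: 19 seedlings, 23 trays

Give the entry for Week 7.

Seedlings: alternating steps +1, +8, +1, +8, …, so 0, 1, 9, 10, 18, 19 → 27.
Trays: alternating steps +5, −7, +5, −7, …, so 22, 27, 20, 25, 18, 23 → 16.
So the next line is 27 seedlings, 16 trays.

27 seedlings, 16 trays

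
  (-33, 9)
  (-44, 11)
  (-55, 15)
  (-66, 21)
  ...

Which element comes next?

First value: -33, -44, -55, -66 → -77 (−11 each step).
Second value: 9, 11, 15, 21 → 29 (differences are 2, 4, 6, … (increasing by 2 each time)).
Combining the parts gives (-77, 29).

(-77, 29)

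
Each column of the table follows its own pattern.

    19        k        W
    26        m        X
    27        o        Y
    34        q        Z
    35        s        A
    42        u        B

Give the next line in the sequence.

First component goes 19, 26, 27, 34, 35, 42 → 43 (alternating steps +7, +1, +7, +1, …).
First letter — letters move forward 2 places in the alphabet: k, m, o, q, s, u → w.
Second letter: letters move forward 1 place in the alphabet, wrapping Z→A; W, X, Y, Z, A, B → C.
So the next line is 43  w  C.

43  w  C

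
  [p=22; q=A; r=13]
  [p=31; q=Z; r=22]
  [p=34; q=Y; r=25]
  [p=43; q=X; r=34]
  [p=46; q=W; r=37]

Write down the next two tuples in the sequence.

[p=55; q=V; r=46], [p=58; q=U; r=49]

P: alternating steps +9, +3, +9, +3, …; 22, 31, 34, 43, 46 → 55 → 58.
Q: letters move back 1 place in the alphabet, wrapping A→Z; A, Z, Y, X, W → V → U.
R: always 9 less than the p, so 13, 22, 25, 34, 37 → 46 → 49.
Putting the parts together: [p=55; q=V; r=46] and then [p=58; q=U; r=49].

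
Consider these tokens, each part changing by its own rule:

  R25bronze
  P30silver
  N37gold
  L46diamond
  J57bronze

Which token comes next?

H70silver

Letter goes R, P, N, L, J → H (letters move back 2 places in the alphabet).
Second component — differences are 5, 7, 9, … (increasing by 2 each time): 25, 30, 37, 46, 57 → 70.
Rank — repeats bronze → silver → gold → diamond: bronze, silver, gold, diamond, bronze → silver.
Putting it together: H70silver.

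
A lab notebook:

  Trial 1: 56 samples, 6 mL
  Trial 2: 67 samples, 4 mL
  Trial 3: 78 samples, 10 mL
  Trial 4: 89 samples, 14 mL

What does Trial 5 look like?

Samples: +11 each step; 56, 67, 78, 89 → 100.
ML goes 6, 4, 10, 14 → 24 (each term is the sum of the two before it).
So the next line is 100 samples, 24 mL.

100 samples, 24 mL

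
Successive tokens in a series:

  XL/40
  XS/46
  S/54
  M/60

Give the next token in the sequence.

Size: XL, XS, S, M → L (runs through clothing sizes XS→XL).
Second component: 40, 46, 54, 60 → 68 (alternating steps +6, +8, +6, +8, …).
Combining the parts gives L/68.

L/68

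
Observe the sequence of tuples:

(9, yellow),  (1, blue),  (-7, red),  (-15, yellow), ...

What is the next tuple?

(-23, blue)

First value: −8 each step, so 9, 1, -7, -15 → -23.
Colour — repeats yellow → blue → red: yellow, blue, red, yellow → blue.
Combining the parts gives (-23, blue).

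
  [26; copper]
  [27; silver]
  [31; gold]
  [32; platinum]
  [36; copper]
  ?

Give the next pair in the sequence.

[37; silver]

First slot: alternating steps +1, +4, +1, +4, …, so 26, 27, 31, 32, 36 → 37.
For the metal, repeats copper → silver → gold → platinum: copper, silver, gold, platinum, copper → silver.
Putting it together: [37; silver].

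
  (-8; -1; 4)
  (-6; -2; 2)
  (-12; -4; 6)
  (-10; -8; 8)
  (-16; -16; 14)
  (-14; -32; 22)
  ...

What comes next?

First value — alternating steps +2, −6, +2, −6, …: -8, -6, -12, -10, -16, -14 → -20.
For the second value, ×2 each step: -1, -2, -4, -8, -16, -32 → -64.
Third value — each term is the sum of the two before it: 4, 2, 6, 8, 14, 22 → 36.
So the next triple is (-20; -64; 36).

(-20; -64; 36)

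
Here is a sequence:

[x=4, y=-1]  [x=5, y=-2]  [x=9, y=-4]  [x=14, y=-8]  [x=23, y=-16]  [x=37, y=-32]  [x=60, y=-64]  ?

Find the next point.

[x=97, y=-128]

X: each term is the sum of the two before it, so 4, 5, 9, 14, 23, 37, 60 → 97.
Y — ×2 each step: -1, -2, -4, -8, -16, -32, -64 → -128.
So the next point is [x=97, y=-128].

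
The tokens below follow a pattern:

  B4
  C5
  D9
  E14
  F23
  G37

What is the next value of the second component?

Letter: letters move forward 1 place in the alphabet, so B, C, D, E, F, G → H.
Second component: each term is the sum of the two before it, so 4, 5, 9, 14, 23, 37 → 60.

60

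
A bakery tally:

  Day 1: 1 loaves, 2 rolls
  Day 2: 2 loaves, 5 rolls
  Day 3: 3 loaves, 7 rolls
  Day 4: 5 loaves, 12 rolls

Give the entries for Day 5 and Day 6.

Loaves — each term is the sum of the two before it: 1, 2, 3, 5 → 8 → 13.
Rolls goes 2, 5, 7, 12 → 19 → 31 (each term is the sum of the two before it).
So the next two rows are 8 loaves, 19 rolls and 13 loaves, 31 rolls.

8 loaves, 19 rolls; 13 loaves, 31 rolls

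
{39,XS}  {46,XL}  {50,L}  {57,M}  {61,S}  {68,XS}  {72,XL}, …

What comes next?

First entry goes 39, 46, 50, 57, 61, 68, 72 → 79 (alternating steps +7, +4, +7, +4, …).
For the size, repeats XS → XL → L → M → S: XS, XL, L, M, S, XS, XL → L.
Putting it together: {79,L}.

{79,L}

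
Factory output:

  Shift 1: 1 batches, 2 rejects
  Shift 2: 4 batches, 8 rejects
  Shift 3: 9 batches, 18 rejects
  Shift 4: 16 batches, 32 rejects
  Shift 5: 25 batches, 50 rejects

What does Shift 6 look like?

36 batches, 72 rejects

For the batches, perfect squares: 1², 2², 3², …: 1, 4, 9, 16, 25 → 36.
Rejects: always 2 × the batches, so 2, 8, 18, 32, 50 → 72.
Putting it together: 36 batches, 72 rejects.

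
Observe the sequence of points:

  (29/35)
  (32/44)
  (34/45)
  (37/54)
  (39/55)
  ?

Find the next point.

For the first part, alternating steps +3, +2, +3, +2, …: 29, 32, 34, 37, 39 → 42.
Second part — alternating steps +9, +1, +9, +1, …: 35, 44, 45, 54, 55 → 64.
Combining the parts gives (42/64).

(42/64)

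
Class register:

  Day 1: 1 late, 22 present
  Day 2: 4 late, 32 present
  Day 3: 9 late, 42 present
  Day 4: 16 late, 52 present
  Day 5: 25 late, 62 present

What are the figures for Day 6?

36 late, 72 present

Late: 1, 4, 9, 16, 25 → 36 (perfect squares: 1², 2², 3², …).
Present goes 22, 32, 42, 52, 62 → 72 (+10 each step).
Putting it together: 36 late, 72 present.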